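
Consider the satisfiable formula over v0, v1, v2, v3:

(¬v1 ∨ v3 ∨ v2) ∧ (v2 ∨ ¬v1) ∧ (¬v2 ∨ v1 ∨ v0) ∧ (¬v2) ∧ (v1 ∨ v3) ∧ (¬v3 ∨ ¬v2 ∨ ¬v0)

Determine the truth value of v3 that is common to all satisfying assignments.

Suppose v3 = False.
Unit clause (¬v2) forces v2 = False.
Unit clause (¬v1) forces v1 = False.
That conflicts with the unit clause (v1).
So every satisfying assignment has v3 = True.

True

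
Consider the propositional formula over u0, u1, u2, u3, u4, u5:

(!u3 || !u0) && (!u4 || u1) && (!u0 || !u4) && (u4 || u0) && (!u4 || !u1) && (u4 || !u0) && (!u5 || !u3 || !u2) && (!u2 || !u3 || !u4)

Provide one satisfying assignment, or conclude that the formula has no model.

UNSATISFIABLE

Suppose u3 = false.
Suppose u4 = false.
(u0) alone gives u0 = true.
But (!u0) is also a unit clause — contradiction.
Undo u4 and try u4 = true.
(u1) alone gives u1 = true.
But (!u1) is also a unit clause — contradiction.
Either choice for u4 ends in contradiction.
Undo u3 and try u3 = true.
(!u0) alone gives u0 = false.
(u4) alone gives u4 = true.
(u1) alone gives u1 = true.
But (!u1) is also a unit clause — contradiction.
Either choice for u3 ends in contradiction.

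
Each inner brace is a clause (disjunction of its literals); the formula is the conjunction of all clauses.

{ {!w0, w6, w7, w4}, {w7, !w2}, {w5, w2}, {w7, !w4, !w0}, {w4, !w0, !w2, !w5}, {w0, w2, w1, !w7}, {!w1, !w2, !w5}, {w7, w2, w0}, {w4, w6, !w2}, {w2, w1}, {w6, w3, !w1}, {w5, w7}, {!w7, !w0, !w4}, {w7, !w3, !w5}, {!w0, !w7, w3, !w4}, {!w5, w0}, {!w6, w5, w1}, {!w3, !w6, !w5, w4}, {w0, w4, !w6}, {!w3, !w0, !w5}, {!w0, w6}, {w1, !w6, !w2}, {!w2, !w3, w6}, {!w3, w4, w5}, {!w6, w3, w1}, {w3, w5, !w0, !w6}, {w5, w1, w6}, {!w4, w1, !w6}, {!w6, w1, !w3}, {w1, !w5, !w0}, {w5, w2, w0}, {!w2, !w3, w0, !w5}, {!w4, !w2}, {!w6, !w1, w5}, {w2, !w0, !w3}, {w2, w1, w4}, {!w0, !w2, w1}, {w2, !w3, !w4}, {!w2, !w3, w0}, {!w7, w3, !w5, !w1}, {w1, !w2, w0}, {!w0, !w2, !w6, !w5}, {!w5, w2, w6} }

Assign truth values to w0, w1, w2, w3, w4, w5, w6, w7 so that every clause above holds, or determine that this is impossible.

w0: true,  w1: true,  w2: false,  w3: false,  w4: false,  w5: true,  w6: true,  w7: false

Try w7 = false.
From the singleton clause (!w2), w2 = false.
From the singleton clause (w5), w5 = true.
From the singleton clause (w0), w0 = true.
From the singleton clause (!w4), w4 = false.
From the singleton clause (w6), w6 = true.
From the singleton clause (w1), w1 = true.
From the singleton clause (!w3), w3 = false.
All clauses are satisfied.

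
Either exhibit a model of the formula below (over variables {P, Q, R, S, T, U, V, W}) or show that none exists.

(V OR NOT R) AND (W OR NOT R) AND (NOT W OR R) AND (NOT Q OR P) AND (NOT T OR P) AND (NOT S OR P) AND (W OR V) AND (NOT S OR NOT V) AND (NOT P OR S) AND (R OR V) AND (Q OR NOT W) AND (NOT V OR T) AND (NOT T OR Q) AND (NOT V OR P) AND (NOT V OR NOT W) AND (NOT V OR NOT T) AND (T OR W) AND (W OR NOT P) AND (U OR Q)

UNSATISFIABLE

Case V = true:
(NOT S) alone gives S = false.
(NOT P) alone gives P = false.
That conflicts with the unit clause (P).
So V must be the other value — set V = false.
(NOT R) alone gives R = false.
That conflicts with the unit clause (R).
Neither V = true nor V = false works.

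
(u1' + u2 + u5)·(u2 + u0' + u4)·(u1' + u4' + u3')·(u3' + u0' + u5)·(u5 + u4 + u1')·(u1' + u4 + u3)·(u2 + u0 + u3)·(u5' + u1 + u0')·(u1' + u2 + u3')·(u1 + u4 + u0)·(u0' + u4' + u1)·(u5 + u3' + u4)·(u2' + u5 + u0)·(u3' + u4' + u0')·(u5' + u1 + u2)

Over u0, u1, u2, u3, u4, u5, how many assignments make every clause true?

There are 2^6 = 64 truth assignments over (u0, u1, u2, u3, u4, u5).
Split on u1. With u1 = 1, the clauses containing u1 are satisfied and u1' drops from the rest; 6 of the 2^5 = 32 assignments to the other variables satisfy what remains.
With u1 = 0, by the same count on the reduced clause set, 4 assignments work.
Total: 6 + 4 = 10.

10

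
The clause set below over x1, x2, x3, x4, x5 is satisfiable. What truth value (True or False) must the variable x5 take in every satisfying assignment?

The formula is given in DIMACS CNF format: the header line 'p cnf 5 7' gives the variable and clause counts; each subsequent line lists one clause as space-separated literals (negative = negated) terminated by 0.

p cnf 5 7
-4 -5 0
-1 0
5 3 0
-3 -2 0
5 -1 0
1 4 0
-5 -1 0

Suppose x5 = True.
From the singleton clause (¬x4), x4 = False.
From the singleton clause (¬x1), x1 = False.
That conflicts with the unit clause (x1).
So every satisfying assignment has x5 = False.

False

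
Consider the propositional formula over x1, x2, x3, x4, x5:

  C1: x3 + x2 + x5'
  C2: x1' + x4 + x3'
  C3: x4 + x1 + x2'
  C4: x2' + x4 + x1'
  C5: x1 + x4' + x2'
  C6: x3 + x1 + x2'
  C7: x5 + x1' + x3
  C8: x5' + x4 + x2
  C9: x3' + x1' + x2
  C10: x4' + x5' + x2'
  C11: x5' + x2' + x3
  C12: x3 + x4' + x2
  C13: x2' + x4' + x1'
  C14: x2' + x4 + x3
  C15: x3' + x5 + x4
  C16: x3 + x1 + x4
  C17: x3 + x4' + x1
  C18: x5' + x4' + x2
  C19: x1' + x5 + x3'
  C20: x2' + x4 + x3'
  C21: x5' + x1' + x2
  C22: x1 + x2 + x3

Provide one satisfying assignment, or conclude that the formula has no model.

x1=0,  x2=0,  x3=1,  x4=1,  x5=0

Try x3 = 1.
Try x1 = 0.
Try x4 = 1.
Unit clause (x2') forces x2 = 0.
Unit clause (x5') forces x5 = 0.
Every clause now holds.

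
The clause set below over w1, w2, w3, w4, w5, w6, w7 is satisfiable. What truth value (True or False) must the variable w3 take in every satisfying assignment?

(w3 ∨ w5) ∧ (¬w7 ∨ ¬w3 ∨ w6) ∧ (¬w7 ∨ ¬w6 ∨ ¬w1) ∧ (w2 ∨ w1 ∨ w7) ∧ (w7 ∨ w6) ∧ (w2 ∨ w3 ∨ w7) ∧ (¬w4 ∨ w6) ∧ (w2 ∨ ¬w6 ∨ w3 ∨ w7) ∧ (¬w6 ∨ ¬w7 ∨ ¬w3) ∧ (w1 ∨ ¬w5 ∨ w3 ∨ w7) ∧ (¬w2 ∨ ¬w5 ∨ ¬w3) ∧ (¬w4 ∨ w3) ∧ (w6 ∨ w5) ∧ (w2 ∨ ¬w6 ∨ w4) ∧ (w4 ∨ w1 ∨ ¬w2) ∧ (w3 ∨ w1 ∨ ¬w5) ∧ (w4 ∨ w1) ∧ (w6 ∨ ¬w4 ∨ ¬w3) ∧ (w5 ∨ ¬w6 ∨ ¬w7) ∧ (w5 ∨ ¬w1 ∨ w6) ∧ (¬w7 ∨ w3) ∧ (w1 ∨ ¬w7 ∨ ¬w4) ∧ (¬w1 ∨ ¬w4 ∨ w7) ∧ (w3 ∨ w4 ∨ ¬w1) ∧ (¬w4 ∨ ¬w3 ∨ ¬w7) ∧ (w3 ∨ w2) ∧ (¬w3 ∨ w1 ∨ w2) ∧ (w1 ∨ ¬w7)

True

Suppose w3 = False.
Unit clause (w5) forces w5 = True.
Unit clause (¬w4) forces w4 = False.
Unit clause (w1) forces w1 = True.
That conflicts with the unit clause (¬w1).
So every satisfying assignment has w3 = True.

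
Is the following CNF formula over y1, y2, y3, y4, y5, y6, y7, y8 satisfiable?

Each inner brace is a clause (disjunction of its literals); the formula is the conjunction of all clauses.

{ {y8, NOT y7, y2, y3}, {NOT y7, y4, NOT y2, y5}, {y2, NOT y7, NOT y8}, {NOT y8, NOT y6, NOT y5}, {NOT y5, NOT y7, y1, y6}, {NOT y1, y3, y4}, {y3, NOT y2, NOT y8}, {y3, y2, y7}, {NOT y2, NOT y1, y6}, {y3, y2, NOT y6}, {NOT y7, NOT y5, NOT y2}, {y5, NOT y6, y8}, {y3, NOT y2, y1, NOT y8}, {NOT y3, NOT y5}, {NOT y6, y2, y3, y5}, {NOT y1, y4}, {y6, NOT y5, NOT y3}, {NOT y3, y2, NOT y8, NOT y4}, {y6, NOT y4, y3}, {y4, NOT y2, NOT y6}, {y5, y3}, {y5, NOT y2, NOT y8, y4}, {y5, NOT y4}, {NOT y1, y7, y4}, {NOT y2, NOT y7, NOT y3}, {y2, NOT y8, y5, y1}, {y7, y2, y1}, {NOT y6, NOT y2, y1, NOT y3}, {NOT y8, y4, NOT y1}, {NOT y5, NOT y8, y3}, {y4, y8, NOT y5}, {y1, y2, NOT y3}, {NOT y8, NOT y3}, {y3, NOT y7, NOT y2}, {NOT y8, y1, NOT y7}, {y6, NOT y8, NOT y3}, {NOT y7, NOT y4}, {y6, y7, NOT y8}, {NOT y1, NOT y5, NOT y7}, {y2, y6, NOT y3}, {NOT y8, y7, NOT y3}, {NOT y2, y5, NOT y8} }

Satisfiable

Branch on y3: set y3 = true.
(NOT y5) alone gives y5 = false.
(NOT y4) alone gives y4 = false.
(NOT y1) alone gives y1 = false.
(y2) alone gives y2 = true.
(NOT y7) alone gives y7 = false.
(NOT y6) alone gives y6 = false.
(NOT y8) alone gives y8 = false.
This assignment satisfies each clause.
A satisfying assignment: y1=false,  y2=true,  y3=true,  y4=false,  y5=false,  y6=false,  y7=false,  y8=false.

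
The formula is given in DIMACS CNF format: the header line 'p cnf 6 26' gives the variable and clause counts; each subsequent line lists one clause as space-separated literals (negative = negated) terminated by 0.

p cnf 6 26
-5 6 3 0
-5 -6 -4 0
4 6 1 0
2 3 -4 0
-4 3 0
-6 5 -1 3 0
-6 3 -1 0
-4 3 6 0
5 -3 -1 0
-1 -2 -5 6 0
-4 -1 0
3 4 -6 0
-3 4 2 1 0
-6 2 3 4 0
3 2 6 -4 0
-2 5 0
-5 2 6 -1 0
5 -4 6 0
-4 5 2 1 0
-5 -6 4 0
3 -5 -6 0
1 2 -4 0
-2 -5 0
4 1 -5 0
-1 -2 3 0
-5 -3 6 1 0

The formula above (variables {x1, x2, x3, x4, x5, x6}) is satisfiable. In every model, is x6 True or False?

False

Suppose x6 = True.
Case x5 = False:
Unit clause (¬x2) forces x2 = False.
Case x3 = True:
Unit clause (¬x1) forces x1 = False.
Unit clause (x4) forces x4 = True.
But (¬x4) is also a unit clause — contradiction.
Undo x3 and try x3 = False.
Unit clause (¬x4) forces x4 = False.
But (x4) is also a unit clause — contradiction.
Both values of x3 lead to a conflict.
Undo x5 and try x5 = True.
Unit clause (¬x4) forces x4 = False.
But (x4) is also a unit clause — contradiction.
Both values of x5 lead to a conflict.
So every satisfying assignment has x6 = False.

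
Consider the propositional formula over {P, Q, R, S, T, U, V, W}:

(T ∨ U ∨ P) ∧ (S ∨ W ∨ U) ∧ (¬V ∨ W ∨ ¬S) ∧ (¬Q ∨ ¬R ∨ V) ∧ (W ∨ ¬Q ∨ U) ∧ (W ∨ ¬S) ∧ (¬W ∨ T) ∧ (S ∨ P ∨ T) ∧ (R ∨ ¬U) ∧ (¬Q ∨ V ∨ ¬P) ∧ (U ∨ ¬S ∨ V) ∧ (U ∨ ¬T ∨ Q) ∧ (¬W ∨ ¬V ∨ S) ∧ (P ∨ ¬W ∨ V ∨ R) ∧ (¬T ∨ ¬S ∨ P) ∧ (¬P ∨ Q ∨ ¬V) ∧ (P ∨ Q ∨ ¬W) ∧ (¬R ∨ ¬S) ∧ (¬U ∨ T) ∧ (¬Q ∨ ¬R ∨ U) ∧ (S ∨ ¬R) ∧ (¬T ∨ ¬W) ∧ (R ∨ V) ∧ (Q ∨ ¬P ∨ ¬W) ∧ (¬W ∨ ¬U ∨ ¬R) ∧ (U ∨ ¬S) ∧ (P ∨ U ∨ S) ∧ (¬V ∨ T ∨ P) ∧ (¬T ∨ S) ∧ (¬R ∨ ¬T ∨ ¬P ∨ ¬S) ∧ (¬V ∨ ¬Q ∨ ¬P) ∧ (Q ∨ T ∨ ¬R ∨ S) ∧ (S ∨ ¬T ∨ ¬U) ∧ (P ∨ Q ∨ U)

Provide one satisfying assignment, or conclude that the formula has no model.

Try W = True.
From the singleton clause (T), T = True.
Now (¬T) is unsatisfied and unit — conflict.
Backtrack on W: now try W = False.
From the singleton clause (¬S), S = False.
From the singleton clause (U), U = True.
From the singleton clause (R), R = True.
Now (¬R) is unsatisfied and unit — conflict.
Either choice for W ends in contradiction.

UNSATISFIABLE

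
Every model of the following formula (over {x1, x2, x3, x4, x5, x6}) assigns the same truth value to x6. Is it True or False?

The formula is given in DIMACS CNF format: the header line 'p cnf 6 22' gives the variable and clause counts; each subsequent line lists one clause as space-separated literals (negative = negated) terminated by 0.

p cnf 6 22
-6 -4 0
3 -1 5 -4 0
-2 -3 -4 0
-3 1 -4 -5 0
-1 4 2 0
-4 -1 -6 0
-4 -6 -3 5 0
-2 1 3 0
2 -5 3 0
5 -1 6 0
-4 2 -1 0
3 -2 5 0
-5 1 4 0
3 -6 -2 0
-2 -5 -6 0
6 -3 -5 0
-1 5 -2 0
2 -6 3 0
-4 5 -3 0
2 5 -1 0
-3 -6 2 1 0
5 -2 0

Suppose x6 = True.
From the singleton clause (¬x4), x4 = False.
Try x1 = False.
From the singleton clause (¬x5), x5 = False.
From the singleton clause (¬x2), x2 = False.
From the singleton clause (x3), x3 = True.
But (¬x3) is also a unit clause — contradiction.
So x1 must be the other value — set x1 = True.
From the singleton clause (x2), x2 = True.
From the singleton clause (x3), x3 = True.
From the singleton clause (¬x5), x5 = False.
But (x5) is also a unit clause — contradiction.
Both values of x1 lead to a conflict.
So every satisfying assignment has x6 = False.

False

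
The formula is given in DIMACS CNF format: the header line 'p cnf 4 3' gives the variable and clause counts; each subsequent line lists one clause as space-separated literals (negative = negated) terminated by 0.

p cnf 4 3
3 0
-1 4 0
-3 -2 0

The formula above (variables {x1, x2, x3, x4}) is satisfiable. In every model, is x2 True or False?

False

Suppose x2 = True.
From the singleton clause (x3), x3 = True.
But (¬x3) is also a unit clause — contradiction.
So every satisfying assignment has x2 = False.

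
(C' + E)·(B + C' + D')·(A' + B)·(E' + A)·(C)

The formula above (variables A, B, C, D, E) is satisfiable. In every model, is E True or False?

Suppose E = 0.
(C') alone gives C = 0.
That conflicts with the unit clause (C).
So every satisfying assignment has E = True.

True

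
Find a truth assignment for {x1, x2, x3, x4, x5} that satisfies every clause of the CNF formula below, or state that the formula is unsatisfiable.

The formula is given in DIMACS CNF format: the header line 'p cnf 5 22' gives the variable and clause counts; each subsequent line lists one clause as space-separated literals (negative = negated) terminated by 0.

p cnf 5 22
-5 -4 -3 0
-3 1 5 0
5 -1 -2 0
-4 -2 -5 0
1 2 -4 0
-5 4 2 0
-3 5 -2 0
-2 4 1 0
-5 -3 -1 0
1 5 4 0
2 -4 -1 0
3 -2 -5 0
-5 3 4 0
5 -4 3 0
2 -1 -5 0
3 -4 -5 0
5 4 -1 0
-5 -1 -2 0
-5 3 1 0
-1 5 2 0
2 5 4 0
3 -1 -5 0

UNSATISFIABLE

Branch on x5: set x5 = False.
Branch on x3: set x3 = False.
From the singleton clause (¬x4), x4 = False.
From the singleton clause (x1), x1 = True.
Now (¬x1) is unsatisfied and unit — conflict.
So x3 must be the other value — set x3 = True.
From the singleton clause (x1), x1 = True.
From the singleton clause (¬x2), x2 = False.
Now (x2) is unsatisfied and unit — conflict.
Neither x3 = True nor x3 = False works.
So x5 must be the other value — set x5 = True.
Branch on x4: set x4 = False.
From the singleton clause (x2), x2 = True.
From the singleton clause (x1), x1 = True.
Now (¬x1) is unsatisfied and unit — conflict.
So x4 must be the other value — set x4 = True.
From the singleton clause (¬x3), x3 = False.
Now (x3) is unsatisfied and unit — conflict.
Neither x4 = True nor x4 = False works.
Neither x5 = True nor x5 = False works.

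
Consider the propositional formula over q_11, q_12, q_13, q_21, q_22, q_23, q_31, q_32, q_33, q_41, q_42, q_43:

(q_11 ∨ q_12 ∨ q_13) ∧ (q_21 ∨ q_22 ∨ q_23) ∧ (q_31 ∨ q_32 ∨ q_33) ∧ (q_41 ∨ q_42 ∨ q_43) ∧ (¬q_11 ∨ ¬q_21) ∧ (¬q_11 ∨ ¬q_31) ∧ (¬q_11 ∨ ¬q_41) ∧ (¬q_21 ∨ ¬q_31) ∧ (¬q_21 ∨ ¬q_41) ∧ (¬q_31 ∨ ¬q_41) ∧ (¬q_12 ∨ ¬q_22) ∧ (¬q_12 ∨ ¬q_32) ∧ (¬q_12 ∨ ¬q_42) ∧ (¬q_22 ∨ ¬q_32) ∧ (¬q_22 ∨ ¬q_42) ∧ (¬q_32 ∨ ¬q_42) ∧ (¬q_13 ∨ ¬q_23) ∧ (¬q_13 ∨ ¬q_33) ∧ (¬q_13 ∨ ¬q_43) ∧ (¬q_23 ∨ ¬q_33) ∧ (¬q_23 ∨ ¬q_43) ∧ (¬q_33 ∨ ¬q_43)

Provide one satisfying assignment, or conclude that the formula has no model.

Branch on q_11: set q_11 = False.
Branch on q_12: set q_12 = True.
(¬q_22) alone gives q_22 = False.
(¬q_32) alone gives q_32 = False.
(¬q_42) alone gives q_42 = False.
Branch on q_21: set q_21 = True.
(¬q_31) alone gives q_31 = False.
(q_33) alone gives q_33 = True.
(¬q_41) alone gives q_41 = False.
(q_43) alone gives q_43 = True.
Now (¬q_43) is unsatisfied and unit — conflict.
Undo q_21 and try q_21 = False.
(q_23) alone gives q_23 = True.
(¬q_13) alone gives q_13 = False.
(¬q_33) alone gives q_33 = False.
(q_31) alone gives q_31 = True.
(¬q_41) alone gives q_41 = False.
(q_43) alone gives q_43 = True.
Now (¬q_43) is unsatisfied and unit — conflict.
Neither q_21 = True nor q_21 = False works.
Undo q_12 and try q_12 = False.
(q_13) alone gives q_13 = True.
(¬q_23) alone gives q_23 = False.
(¬q_33) alone gives q_33 = False.
(¬q_43) alone gives q_43 = False.
Branch on q_21: set q_21 = True.
(¬q_31) alone gives q_31 = False.
(q_32) alone gives q_32 = True.
(¬q_41) alone gives q_41 = False.
(q_42) alone gives q_42 = True.
Now (¬q_42) is unsatisfied and unit — conflict.
Undo q_21 and try q_21 = False.
(q_22) alone gives q_22 = True.
(¬q_32) alone gives q_32 = False.
(q_31) alone gives q_31 = True.
(¬q_41) alone gives q_41 = False.
(q_42) alone gives q_42 = True.
Now (¬q_42) is unsatisfied and unit — conflict.
Neither q_21 = True nor q_21 = False works.
Neither q_12 = True nor q_12 = False works.
Undo q_11 and try q_11 = True.
(¬q_21) alone gives q_21 = False.
(¬q_31) alone gives q_31 = False.
(¬q_41) alone gives q_41 = False.
Branch on q_22: set q_22 = True.
(¬q_12) alone gives q_12 = False.
(¬q_32) alone gives q_32 = False.
(q_33) alone gives q_33 = True.
(¬q_42) alone gives q_42 = False.
(q_43) alone gives q_43 = True.
Now (¬q_43) is unsatisfied and unit — conflict.
Undo q_22 and try q_22 = False.
(q_23) alone gives q_23 = True.
(¬q_13) alone gives q_13 = False.
(¬q_33) alone gives q_33 = False.
(q_32) alone gives q_32 = True.
(¬q_12) alone gives q_12 = False.
(¬q_42) alone gives q_42 = False.
(q_43) alone gives q_43 = True.
Now (¬q_43) is unsatisfied and unit — conflict.
Neither q_22 = True nor q_22 = False works.
Neither q_11 = True nor q_11 = False works.

UNSATISFIABLE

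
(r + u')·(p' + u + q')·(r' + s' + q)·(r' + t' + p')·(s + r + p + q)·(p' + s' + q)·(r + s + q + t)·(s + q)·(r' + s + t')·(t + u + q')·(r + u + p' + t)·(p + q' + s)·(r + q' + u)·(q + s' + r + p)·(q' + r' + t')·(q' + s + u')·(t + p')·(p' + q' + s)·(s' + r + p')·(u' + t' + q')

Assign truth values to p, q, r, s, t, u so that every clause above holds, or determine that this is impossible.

p=0, q=1, r=1, s=1, t=0, u=1

Try r = 1.
Try s = 1.
Unit clause (q) forces q = 1.
Unit clause (t') forces t = 0.
Unit clause (u) forces u = 1.
Unit clause (p') forces p = 0.
This assignment satisfies each clause.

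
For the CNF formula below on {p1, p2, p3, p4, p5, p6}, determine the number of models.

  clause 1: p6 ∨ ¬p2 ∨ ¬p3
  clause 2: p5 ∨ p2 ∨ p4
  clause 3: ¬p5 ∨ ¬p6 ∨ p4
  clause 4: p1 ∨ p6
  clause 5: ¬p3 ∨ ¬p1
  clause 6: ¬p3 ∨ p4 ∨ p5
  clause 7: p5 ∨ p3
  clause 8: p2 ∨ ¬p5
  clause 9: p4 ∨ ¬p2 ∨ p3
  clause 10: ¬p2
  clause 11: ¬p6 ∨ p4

There are 2^6 = 64 truth assignments over (p1, p2, p3, p4, p5, p6).
Split on p1. With p1 = True, the clauses containing p1 are satisfied and ¬p1 drops from the rest; 0 of the 2^5 = 32 assignments to the other variables satisfy what remains.
With p1 = False, by the same count on the reduced clause set, 1 assignment works.
Total: 0 + 1 = 1.

1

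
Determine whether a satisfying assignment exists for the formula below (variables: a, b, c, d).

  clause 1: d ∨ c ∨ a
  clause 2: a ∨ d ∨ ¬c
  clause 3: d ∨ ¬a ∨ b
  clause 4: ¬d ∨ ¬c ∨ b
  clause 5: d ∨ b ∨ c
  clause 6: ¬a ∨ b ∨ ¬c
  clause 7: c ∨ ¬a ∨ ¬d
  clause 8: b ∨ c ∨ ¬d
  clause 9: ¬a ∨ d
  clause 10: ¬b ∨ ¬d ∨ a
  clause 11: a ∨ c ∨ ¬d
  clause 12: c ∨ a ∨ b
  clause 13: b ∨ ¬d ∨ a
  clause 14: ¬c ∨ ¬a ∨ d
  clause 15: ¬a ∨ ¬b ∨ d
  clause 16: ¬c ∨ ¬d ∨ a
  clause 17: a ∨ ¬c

Branch on a: set a = True.
The clause (d) is unit, so d = True.
The clause (c) is unit, so c = True.
The clause (b) is unit, so b = True.
All clauses are satisfied.
A satisfying assignment: a: True, b: True, c: True, d: True.

Satisfiable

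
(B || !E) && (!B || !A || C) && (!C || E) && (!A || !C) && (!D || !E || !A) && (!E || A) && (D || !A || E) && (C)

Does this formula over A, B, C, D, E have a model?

Unsatisfiable

(C) alone gives C = true.
(E) alone gives E = true.
(B) alone gives B = true.
(!A) alone gives A = false.
Now (A) is unsatisfied and unit — conflict.
No assignment satisfies every clause.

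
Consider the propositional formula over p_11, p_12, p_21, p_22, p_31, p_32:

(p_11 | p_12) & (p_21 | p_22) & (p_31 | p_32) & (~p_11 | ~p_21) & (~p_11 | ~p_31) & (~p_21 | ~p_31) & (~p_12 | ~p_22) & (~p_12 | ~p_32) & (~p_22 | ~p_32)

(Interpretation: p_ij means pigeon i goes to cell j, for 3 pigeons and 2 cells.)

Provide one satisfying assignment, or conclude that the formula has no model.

UNSATISFIABLE

Try p_11 = 1.
From the singleton clause (~p_21), p_21 = 0.
From the singleton clause (p_22), p_22 = 1.
From the singleton clause (~p_31), p_31 = 0.
From the singleton clause (p_32), p_32 = 1.
That conflicts with the unit clause (~p_32).
Backtrack on p_11: now try p_11 = 0.
From the singleton clause (p_12), p_12 = 1.
From the singleton clause (~p_22), p_22 = 0.
From the singleton clause (p_21), p_21 = 1.
From the singleton clause (~p_31), p_31 = 0.
From the singleton clause (p_32), p_32 = 1.
That conflicts with the unit clause (~p_32).
Both values of p_11 lead to a conflict.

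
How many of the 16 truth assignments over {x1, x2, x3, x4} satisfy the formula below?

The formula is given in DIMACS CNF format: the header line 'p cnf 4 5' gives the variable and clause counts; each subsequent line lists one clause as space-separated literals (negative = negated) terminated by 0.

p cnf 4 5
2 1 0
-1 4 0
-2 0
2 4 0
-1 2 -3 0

There are 2^4 = 16 truth assignments over (x1, x2, x3, x4).
Check each against the 5 clauses (columns in the order x1, x2, x3, x4):
  F F F F  ✗ fails (x2 ∨ x1)
  F F F T  ✗ fails (x2 ∨ x1)
  F F T F  ✗ fails (x2 ∨ x1)
  F F T T  ✗ fails (x2 ∨ x1)
  F T F F  ✗ fails (¬x2)
  F T F T  ✗ fails (¬x2)
  F T T F  ✗ fails (¬x2)
  F T T T  ✗ fails (¬x2)
  T F F F  ✗ fails (¬x1 ∨ x4)
  T F F T  ✓ satisfies all
  T F T F  ✗ fails (¬x1 ∨ x4)
  T F T T  ✗ fails (¬x1 ∨ x2 ∨ ¬x3)
  T T F F  ✗ fails (¬x1 ∨ x4)
  T T F T  ✗ fails (¬x2)
  T T T F  ✗ fails (¬x1 ∨ x4)
  T T T T  ✗ fails (¬x2)
1 of the 16 rows is a model.

1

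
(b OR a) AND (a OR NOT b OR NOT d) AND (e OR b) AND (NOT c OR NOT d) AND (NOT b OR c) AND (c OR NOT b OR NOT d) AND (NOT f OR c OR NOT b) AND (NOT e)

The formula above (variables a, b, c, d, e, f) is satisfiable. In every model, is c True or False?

True

Suppose c = false.
(NOT b) alone gives b = false.
(a) alone gives a = true.
(e) alone gives e = true.
Now (NOT e) is unsatisfied and unit — conflict.
So every satisfying assignment has c = True.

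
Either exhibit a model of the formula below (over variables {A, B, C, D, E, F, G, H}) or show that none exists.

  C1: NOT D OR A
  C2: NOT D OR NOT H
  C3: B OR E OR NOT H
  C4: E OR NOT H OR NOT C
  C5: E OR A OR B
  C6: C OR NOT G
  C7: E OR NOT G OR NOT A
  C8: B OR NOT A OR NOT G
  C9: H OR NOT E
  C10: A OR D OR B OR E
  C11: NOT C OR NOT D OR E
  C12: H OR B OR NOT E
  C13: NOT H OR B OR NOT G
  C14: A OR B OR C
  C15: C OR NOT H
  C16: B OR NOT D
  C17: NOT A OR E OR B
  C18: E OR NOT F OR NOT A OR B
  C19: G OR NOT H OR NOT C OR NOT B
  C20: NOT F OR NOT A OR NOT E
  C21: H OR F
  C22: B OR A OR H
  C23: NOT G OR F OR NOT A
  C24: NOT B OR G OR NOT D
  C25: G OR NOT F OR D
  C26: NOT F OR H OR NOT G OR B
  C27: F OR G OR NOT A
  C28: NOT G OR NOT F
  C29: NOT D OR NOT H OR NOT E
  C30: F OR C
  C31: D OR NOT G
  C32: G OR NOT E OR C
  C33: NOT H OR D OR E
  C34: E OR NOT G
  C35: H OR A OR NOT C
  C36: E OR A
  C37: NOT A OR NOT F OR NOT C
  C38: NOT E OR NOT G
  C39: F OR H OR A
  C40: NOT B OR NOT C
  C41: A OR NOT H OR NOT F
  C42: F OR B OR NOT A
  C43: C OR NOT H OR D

Try D = false.
(NOT G) alone gives G = false.
(NOT F) alone gives F = false.
(H) alone gives H = true.
(C) alone gives C = true.
(E) alone gives E = true.
(NOT B) alone gives B = false.
(NOT A) alone gives A = false.
All clauses are satisfied.

A=false; B=false; C=true; D=false; E=true; F=false; G=false; H=true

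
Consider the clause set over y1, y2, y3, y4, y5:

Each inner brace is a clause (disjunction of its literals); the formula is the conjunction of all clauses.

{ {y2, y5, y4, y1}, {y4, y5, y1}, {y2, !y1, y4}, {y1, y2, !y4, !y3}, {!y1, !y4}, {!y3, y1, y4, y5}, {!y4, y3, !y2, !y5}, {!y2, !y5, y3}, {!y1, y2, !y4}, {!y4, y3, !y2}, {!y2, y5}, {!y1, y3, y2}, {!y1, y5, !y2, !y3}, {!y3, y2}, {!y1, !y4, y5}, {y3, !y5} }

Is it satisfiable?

Suppose y1 = false.
Suppose y4 = false.
Unit clause (y5) forces y5 = true.
Unit clause (y3) forces y3 = true.
Unit clause (y2) forces y2 = true.
Every clause now holds.
A satisfying assignment: y1 ↦ false,  y2 ↦ true,  y3 ↦ true,  y4 ↦ false,  y5 ↦ true.

Satisfiable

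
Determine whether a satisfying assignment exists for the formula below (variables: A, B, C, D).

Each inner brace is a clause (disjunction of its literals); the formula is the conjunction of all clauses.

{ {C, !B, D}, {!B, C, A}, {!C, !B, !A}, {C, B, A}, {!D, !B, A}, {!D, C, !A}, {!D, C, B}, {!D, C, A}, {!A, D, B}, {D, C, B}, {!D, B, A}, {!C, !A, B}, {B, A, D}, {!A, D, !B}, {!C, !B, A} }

Suppose C = true.
Suppose B = false.
(!A) alone gives A = false.
(!D) alone gives D = false.
Now (D) is unsatisfied and unit — conflict.
Undo B and try B = true.
(!A) alone gives A = false.
Now (A) is unsatisfied and unit — conflict.
Both values of B lead to a conflict.
Undo C and try C = false.
Suppose B = false.
(A) alone gives A = true.
(!D) alone gives D = false.
Now (D) is unsatisfied and unit — conflict.
Undo B and try B = true.
(D) alone gives D = true.
(A) alone gives A = true.
Now (!A) is unsatisfied and unit — conflict.
Both values of B lead to a conflict.
Both values of C lead to a conflict.
No assignment satisfies every clause.

No, unsatisfiable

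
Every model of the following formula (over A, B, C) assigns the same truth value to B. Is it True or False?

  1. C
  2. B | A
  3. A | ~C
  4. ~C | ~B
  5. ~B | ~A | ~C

Suppose B = 1.
The clause (C) is unit, so C = 1.
That conflicts with the unit clause (~C).
So every satisfying assignment has B = False.

False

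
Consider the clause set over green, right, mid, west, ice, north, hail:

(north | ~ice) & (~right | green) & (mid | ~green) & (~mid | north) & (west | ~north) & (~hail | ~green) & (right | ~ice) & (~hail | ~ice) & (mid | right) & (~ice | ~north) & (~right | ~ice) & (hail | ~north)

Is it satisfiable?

Satisfiable

Try north = 1.
(west) alone gives west = 1.
(~ice) alone gives ice = 0.
(hail) alone gives hail = 1.
(~green) alone gives green = 0.
(~right) alone gives right = 0.
(mid) alone gives mid = 1.
Every clause now holds.
A satisfying assignment: green ↦ 0,  right ↦ 0,  mid ↦ 1,  west ↦ 1,  ice ↦ 0,  north ↦ 1,  hail ↦ 1.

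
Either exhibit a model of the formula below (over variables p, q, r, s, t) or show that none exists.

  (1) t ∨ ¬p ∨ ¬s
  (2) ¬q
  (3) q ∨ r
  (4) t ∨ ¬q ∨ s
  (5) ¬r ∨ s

p: False; q: False; r: True; s: True; t: False

Unit clause (¬q) forces q = False.
Unit clause (r) forces r = True.
Unit clause (s) forces s = True.
Try t = False.
Unit clause (¬p) forces p = False.
This assignment satisfies each clause.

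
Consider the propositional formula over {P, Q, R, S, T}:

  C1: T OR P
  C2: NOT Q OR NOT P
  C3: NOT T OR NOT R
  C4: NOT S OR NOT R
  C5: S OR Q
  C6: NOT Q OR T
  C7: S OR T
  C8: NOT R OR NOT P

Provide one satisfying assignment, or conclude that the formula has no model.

Branch on T: set T = true.
The clause (NOT R) is unit, so R = false.
Branch on Q: set Q = false.
The clause (S) is unit, so S = true.
Every clause is now satisfied; P is unconstrained.

P=false,  Q=false,  R=false,  S=true,  T=true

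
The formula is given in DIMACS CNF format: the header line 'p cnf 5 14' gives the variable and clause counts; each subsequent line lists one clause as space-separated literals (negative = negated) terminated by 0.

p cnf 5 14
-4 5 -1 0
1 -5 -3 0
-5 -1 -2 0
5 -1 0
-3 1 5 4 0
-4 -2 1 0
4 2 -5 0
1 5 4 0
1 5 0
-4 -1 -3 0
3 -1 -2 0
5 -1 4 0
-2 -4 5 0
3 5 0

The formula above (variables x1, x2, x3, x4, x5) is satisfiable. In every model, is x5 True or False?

Suppose x5 = False.
From the singleton clause (¬x1), x1 = False.
Now (x1) is unsatisfied and unit — conflict.
So every satisfying assignment has x5 = True.

True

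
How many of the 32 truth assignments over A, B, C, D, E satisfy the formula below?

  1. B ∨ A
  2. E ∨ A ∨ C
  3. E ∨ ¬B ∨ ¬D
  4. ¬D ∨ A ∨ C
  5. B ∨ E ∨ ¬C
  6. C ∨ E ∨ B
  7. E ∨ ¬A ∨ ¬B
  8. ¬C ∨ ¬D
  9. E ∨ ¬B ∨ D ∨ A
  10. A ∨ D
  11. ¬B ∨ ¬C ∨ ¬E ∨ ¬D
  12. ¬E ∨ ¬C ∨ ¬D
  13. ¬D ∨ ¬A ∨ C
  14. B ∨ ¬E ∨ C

There are 2^5 = 32 truth assignments over (A, B, C, D, E).
Split on A. With A = True, the clauses containing A are satisfied and ¬A drops from the rest; 3 of the 2^4 = 16 assignments to the other variables satisfy what remains.
With A = False, by the same count on the reduced clause set, 0 assignments work.
Total: 3 + 0 = 3.

3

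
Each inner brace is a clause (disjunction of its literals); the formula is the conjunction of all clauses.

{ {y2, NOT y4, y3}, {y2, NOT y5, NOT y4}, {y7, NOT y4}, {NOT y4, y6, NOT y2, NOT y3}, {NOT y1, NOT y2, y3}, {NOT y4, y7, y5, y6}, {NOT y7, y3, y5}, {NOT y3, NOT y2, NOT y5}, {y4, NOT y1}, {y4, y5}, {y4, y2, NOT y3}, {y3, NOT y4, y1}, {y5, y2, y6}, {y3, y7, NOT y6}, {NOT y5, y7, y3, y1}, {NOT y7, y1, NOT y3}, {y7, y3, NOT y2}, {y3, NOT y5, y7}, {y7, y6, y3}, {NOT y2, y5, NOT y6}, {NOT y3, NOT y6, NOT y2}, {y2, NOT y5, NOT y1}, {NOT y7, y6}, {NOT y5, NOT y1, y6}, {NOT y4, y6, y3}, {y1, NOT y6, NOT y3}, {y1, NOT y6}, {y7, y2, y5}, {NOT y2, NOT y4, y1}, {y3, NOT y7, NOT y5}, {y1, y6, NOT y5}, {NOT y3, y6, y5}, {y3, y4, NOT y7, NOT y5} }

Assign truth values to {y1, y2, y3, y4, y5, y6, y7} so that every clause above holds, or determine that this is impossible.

y1 ↦ true, y2 ↦ false, y3 ↦ true, y4 ↦ true, y5 ↦ false, y6 ↦ true, y7 ↦ true

Case y7 = true:
(y6) alone gives y6 = true.
(y1) alone gives y1 = true.
(y4) alone gives y4 = true.
Case y2 = false:
(y3) alone gives y3 = true.
(NOT y5) alone gives y5 = false.
This assignment satisfies each clause.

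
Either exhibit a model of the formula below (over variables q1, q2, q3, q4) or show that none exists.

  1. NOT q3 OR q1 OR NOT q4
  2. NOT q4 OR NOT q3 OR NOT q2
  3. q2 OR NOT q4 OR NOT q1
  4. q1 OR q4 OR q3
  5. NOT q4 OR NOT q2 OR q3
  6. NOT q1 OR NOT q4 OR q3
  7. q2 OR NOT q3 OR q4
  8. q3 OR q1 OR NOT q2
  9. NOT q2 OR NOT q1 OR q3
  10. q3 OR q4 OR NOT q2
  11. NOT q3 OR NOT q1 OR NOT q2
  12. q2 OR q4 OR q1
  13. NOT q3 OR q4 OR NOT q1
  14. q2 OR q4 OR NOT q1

q1=false,  q2=false,  q3=false,  q4=true

Case q3 = false:
Case q1 = false:
From the singleton clause (q4), q4 = true.
From the singleton clause (NOT q2), q2 = false.
Every clause now holds.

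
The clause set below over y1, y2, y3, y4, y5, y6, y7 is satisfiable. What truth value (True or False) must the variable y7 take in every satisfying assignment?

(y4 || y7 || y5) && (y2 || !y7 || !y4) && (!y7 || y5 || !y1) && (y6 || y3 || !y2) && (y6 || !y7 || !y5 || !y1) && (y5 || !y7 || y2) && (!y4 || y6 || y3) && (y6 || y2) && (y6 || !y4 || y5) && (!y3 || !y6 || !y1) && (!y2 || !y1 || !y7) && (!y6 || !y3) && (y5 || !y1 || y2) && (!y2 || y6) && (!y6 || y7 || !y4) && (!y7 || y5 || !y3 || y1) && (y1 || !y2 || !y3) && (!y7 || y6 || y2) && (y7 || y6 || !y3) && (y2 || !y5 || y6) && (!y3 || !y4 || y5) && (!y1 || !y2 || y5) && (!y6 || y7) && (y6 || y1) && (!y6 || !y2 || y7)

True

Suppose y7 = false.
From the singleton clause (!y6), y6 = false.
From the singleton clause (y2), y2 = true.
That conflicts with the unit clause (!y2).
So every satisfying assignment has y7 = True.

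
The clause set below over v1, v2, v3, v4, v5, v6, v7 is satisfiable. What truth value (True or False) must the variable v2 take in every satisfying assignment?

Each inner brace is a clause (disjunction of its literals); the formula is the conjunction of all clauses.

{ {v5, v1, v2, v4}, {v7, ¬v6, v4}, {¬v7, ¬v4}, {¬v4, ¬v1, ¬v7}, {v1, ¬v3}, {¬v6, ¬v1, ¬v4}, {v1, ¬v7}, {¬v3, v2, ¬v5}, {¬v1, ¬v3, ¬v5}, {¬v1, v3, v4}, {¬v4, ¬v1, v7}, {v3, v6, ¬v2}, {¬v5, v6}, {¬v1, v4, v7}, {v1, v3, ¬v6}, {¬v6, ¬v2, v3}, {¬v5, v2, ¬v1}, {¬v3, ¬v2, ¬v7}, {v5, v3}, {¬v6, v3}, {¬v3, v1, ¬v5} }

Suppose v2 = True.
Case v7 = False:
Case v6 = False:
The clause (v3) is unit, so v3 = True.
The clause (v1) is unit, so v1 = True.
The clause (¬v5) is unit, so v5 = False.
The clause (¬v4) is unit, so v4 = False.
That conflicts with the unit clause (v4).
So v6 must be the other value — set v6 = True.
The clause (v4) is unit, so v4 = True.
The clause (¬v1) is unit, so v1 = False.
The clause (¬v3) is unit, so v3 = False.
That conflicts with the unit clause (v3).
Neither v6 = True nor v6 = False works.
So v7 must be the other value — set v7 = True.
The clause (¬v4) is unit, so v4 = False.
The clause (v1) is unit, so v1 = True.
The clause (v3) is unit, so v3 = True.
That conflicts with the unit clause (¬v3).
Neither v7 = True nor v7 = False works.
So every satisfying assignment has v2 = False.

False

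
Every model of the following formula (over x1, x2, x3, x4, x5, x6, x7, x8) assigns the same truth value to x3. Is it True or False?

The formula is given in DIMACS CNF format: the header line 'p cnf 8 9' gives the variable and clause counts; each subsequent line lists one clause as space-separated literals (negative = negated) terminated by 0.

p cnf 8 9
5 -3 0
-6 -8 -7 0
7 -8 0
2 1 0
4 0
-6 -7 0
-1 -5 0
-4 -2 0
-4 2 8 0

False

Suppose x3 = True.
From the singleton clause (x5), x5 = True.
From the singleton clause (x4), x4 = True.
From the singleton clause (¬x1), x1 = False.
From the singleton clause (x2), x2 = True.
But (¬x2) is also a unit clause — contradiction.
So every satisfying assignment has x3 = False.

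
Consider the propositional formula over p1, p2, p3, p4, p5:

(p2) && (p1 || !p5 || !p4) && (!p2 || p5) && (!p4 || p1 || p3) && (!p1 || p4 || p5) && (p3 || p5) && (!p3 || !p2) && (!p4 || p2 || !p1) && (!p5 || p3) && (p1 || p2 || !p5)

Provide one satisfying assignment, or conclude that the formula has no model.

From the singleton clause (p2), p2 = true.
From the singleton clause (p5), p5 = true.
From the singleton clause (!p3), p3 = false.
Now (p3) is unsatisfied and unit — conflict.

UNSATISFIABLE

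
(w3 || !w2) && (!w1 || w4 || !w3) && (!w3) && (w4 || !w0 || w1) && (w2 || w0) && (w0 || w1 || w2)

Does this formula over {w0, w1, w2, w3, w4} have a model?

Satisfiable

The clause (!w3) is unit, so w3 = false.
The clause (!w2) is unit, so w2 = false.
The clause (w0) is unit, so w0 = true.
Case w4 = false:
The clause (w1) is unit, so w1 = true.
Every clause now holds.
A satisfying assignment: w0 ↦ true,  w1 ↦ true,  w2 ↦ false,  w3 ↦ false,  w4 ↦ false.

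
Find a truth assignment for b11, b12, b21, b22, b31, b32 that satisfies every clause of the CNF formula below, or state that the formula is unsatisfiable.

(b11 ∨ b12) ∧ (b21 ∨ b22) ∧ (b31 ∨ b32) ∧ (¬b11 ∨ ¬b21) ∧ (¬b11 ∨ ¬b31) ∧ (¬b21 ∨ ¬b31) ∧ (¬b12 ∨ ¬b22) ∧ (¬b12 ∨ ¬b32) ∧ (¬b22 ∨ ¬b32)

Try b11 = True.
From the singleton clause (¬b21), b21 = False.
From the singleton clause (b22), b22 = True.
From the singleton clause (¬b31), b31 = False.
From the singleton clause (b32), b32 = True.
But (¬b32) is also a unit clause — contradiction.
So b11 must be the other value — set b11 = False.
From the singleton clause (b12), b12 = True.
From the singleton clause (¬b22), b22 = False.
From the singleton clause (b21), b21 = True.
From the singleton clause (¬b31), b31 = False.
From the singleton clause (b32), b32 = True.
But (¬b32) is also a unit clause — contradiction.
Either choice for b11 ends in contradiction.

UNSATISFIABLE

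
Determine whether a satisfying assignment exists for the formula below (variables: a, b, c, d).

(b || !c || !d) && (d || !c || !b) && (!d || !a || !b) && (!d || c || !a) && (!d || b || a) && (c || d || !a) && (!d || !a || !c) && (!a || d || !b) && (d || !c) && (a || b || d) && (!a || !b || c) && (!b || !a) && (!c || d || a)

Case d = false:
Unit clause (!c) forces c = false.
Unit clause (!a) forces a = false.
Unit clause (b) forces b = true.
Every clause now holds.
A satisfying assignment: a ↦ false, b ↦ true, c ↦ false, d ↦ false.

Yes, satisfiable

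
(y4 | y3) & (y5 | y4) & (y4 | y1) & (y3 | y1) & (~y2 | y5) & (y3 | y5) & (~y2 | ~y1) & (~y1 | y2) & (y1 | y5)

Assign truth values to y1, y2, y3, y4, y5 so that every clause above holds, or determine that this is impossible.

Suppose y4 = 1.
Suppose y3 = 1.
Suppose y2 = 1.
(y5) alone gives y5 = 1.
(~y1) alone gives y1 = 0.
Every clause now holds.

y1=0,  y2=1,  y3=1,  y4=1,  y5=1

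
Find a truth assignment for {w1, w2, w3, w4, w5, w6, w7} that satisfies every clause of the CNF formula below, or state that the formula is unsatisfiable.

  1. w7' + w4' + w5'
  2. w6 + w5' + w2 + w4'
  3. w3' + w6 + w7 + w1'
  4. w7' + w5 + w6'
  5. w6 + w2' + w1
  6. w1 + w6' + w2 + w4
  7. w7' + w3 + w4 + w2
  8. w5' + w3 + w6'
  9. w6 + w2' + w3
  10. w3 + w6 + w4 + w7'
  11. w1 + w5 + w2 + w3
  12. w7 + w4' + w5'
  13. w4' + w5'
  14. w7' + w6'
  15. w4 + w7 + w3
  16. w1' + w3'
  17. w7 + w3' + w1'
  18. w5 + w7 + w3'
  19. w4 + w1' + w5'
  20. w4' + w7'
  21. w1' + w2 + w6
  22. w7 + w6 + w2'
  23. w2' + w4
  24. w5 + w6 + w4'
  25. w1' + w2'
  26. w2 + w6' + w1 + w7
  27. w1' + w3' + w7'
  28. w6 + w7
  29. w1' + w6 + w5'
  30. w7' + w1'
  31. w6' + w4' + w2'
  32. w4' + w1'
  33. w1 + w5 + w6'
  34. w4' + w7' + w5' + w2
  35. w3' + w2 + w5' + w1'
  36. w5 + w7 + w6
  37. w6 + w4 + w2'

w1: 0, w2: 0, w3: 1, w4: 0, w5: 1, w6: 0, w7: 1

Suppose w4 = 0.
The clause (w2') is unit, so w2 = 0.
Suppose w1 = 0.
The clause (w6') is unit, so w6 = 0.
The clause (w7) is unit, so w7 = 1.
The clause (w3) is unit, so w3 = 1.
All clauses hold; w5 can take either value.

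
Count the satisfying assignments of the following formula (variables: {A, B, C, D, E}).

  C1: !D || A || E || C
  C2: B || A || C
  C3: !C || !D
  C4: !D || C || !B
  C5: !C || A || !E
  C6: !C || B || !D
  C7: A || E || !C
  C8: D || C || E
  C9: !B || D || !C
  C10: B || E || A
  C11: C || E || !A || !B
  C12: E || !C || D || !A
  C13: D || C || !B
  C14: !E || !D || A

There are 2^5 = 32 truth assignments over (A, B, C, D, E).
Split on E. With E = true, the clauses containing E are satisfied and !E drops from the rest; 3 of the 2^4 = 16 assignments to the other variables satisfy what remains.
With E = false, by the same count on the reduced clause set, 1 assignment works.
Total: 3 + 1 = 4.

4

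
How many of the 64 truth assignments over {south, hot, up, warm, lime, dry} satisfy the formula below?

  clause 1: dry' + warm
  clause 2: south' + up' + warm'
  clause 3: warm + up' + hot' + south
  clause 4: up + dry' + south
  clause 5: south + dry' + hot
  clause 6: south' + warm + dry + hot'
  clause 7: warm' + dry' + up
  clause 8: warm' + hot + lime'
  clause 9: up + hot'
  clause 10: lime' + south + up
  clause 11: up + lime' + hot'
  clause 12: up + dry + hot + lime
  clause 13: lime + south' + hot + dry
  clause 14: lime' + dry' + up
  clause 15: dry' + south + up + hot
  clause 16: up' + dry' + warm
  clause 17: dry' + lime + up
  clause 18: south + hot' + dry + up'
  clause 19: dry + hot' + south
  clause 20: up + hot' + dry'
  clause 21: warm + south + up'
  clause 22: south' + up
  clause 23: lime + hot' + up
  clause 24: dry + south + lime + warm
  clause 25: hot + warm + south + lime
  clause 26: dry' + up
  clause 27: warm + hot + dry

There are 2^6 = 64 truth assignments over (south, hot, up, warm, lime, dry).
Split on hot. With hot = 1, the clauses containing hot are satisfied and hot' drops from the rest; 2 of the 2^5 = 32 assignments to the other variables satisfy what remains.
With hot = 0, by the same count on the reduced clause set, 1 assignment works.
(One model: south=F, hot=F, up=T, warm=T, lime=F, dry=F.)
Total: 2 + 1 = 3.

3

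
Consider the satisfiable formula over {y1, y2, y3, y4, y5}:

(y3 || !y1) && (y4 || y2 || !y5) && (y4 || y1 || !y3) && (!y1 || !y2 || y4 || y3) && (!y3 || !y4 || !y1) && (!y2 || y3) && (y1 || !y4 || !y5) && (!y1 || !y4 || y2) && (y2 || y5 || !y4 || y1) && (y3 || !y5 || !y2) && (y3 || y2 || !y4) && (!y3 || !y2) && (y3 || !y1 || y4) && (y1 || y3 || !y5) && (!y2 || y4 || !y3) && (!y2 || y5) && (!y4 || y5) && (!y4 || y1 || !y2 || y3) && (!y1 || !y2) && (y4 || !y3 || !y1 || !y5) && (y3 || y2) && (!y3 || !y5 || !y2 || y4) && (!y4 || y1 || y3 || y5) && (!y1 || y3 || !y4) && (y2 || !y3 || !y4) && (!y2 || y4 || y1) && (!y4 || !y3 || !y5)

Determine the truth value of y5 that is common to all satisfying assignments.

Suppose y5 = true.
Suppose y3 = true.
The clause (!y2) is unit, so y2 = false.
The clause (y4) is unit, so y4 = true.
Now (!y4) is unsatisfied and unit — conflict.
Undo y3 and try y3 = false.
The clause (!y1) is unit, so y1 = false.
Now (y1) is unsatisfied and unit — conflict.
Both values of y3 lead to a conflict.
So every satisfying assignment has y5 = False.

False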